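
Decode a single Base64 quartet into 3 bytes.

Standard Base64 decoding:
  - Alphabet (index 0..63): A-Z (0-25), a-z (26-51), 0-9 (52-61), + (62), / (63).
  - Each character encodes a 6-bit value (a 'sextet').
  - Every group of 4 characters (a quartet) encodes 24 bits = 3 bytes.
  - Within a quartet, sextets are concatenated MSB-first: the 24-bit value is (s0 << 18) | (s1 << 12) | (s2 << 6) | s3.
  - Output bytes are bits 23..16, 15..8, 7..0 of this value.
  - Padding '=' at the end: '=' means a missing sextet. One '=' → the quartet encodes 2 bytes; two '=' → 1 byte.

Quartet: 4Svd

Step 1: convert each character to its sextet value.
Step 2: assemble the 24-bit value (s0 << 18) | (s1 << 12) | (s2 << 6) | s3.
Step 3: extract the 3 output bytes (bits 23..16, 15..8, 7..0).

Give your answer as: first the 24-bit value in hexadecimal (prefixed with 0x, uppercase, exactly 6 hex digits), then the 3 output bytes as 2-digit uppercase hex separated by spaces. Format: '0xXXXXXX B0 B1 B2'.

Answer: 0xE12BDD E1 2B DD

Derivation:
Sextets: 4=56, S=18, v=47, d=29
24-bit: (56<<18) | (18<<12) | (47<<6) | 29
      = 0xE00000 | 0x012000 | 0x000BC0 | 0x00001D
      = 0xE12BDD
Bytes: (v>>16)&0xFF=E1, (v>>8)&0xFF=2B, v&0xFF=DD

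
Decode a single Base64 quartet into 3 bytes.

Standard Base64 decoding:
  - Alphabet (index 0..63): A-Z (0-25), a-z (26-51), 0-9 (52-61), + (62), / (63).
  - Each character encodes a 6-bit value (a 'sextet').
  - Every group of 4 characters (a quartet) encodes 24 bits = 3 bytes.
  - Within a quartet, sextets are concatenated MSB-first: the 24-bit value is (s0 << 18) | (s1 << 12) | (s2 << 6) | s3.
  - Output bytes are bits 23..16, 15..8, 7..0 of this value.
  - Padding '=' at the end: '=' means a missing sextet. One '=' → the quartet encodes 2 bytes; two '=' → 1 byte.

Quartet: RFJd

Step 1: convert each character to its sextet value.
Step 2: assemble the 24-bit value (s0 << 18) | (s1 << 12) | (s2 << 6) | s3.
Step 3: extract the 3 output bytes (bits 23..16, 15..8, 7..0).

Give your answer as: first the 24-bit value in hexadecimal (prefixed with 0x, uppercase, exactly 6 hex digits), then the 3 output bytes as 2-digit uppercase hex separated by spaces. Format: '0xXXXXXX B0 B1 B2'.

Answer: 0x44525D 44 52 5D

Derivation:
Sextets: R=17, F=5, J=9, d=29
24-bit: (17<<18) | (5<<12) | (9<<6) | 29
      = 0x440000 | 0x005000 | 0x000240 | 0x00001D
      = 0x44525D
Bytes: (v>>16)&0xFF=44, (v>>8)&0xFF=52, v&0xFF=5D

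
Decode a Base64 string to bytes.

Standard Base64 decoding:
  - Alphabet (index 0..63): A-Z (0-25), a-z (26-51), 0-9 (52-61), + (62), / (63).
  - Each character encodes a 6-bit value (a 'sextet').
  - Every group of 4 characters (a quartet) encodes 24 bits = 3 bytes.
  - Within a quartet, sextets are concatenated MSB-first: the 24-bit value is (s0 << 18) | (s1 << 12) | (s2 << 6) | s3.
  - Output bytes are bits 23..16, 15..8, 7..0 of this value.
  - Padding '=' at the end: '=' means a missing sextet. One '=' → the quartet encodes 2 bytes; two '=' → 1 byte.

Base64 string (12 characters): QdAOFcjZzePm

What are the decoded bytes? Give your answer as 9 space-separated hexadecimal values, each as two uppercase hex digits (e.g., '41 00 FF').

Answer: 41 D0 0E 15 C8 D9 CD E3 E6

Derivation:
After char 0 ('Q'=16): chars_in_quartet=1 acc=0x10 bytes_emitted=0
After char 1 ('d'=29): chars_in_quartet=2 acc=0x41D bytes_emitted=0
After char 2 ('A'=0): chars_in_quartet=3 acc=0x10740 bytes_emitted=0
After char 3 ('O'=14): chars_in_quartet=4 acc=0x41D00E -> emit 41 D0 0E, reset; bytes_emitted=3
After char 4 ('F'=5): chars_in_quartet=1 acc=0x5 bytes_emitted=3
After char 5 ('c'=28): chars_in_quartet=2 acc=0x15C bytes_emitted=3
After char 6 ('j'=35): chars_in_quartet=3 acc=0x5723 bytes_emitted=3
After char 7 ('Z'=25): chars_in_quartet=4 acc=0x15C8D9 -> emit 15 C8 D9, reset; bytes_emitted=6
After char 8 ('z'=51): chars_in_quartet=1 acc=0x33 bytes_emitted=6
After char 9 ('e'=30): chars_in_quartet=2 acc=0xCDE bytes_emitted=6
After char 10 ('P'=15): chars_in_quartet=3 acc=0x3378F bytes_emitted=6
After char 11 ('m'=38): chars_in_quartet=4 acc=0xCDE3E6 -> emit CD E3 E6, reset; bytes_emitted=9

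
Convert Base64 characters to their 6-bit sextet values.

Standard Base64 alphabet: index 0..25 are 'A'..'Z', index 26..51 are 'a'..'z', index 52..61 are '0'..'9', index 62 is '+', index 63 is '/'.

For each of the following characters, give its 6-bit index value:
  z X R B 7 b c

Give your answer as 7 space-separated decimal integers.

'z': a..z range, 26 + ord('z') − ord('a') = 51
'X': A..Z range, ord('X') − ord('A') = 23
'R': A..Z range, ord('R') − ord('A') = 17
'B': A..Z range, ord('B') − ord('A') = 1
'7': 0..9 range, 52 + ord('7') − ord('0') = 59
'b': a..z range, 26 + ord('b') − ord('a') = 27
'c': a..z range, 26 + ord('c') − ord('a') = 28

Answer: 51 23 17 1 59 27 28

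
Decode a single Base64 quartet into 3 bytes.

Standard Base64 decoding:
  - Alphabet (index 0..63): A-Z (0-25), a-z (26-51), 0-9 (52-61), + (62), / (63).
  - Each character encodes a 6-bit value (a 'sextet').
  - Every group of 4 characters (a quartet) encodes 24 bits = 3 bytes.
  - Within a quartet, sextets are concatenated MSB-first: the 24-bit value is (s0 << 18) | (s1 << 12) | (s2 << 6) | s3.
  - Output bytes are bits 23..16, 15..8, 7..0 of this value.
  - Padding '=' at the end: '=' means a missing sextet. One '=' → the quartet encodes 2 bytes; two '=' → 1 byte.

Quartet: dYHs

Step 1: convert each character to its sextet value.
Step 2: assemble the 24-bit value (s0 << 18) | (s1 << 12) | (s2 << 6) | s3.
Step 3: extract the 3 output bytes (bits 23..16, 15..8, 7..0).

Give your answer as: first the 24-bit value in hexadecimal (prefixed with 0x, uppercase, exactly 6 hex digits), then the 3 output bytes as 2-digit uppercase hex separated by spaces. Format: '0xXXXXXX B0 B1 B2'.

Answer: 0x7581EC 75 81 EC

Derivation:
Sextets: d=29, Y=24, H=7, s=44
24-bit: (29<<18) | (24<<12) | (7<<6) | 44
      = 0x740000 | 0x018000 | 0x0001C0 | 0x00002C
      = 0x7581EC
Bytes: (v>>16)&0xFF=75, (v>>8)&0xFF=81, v&0xFF=EC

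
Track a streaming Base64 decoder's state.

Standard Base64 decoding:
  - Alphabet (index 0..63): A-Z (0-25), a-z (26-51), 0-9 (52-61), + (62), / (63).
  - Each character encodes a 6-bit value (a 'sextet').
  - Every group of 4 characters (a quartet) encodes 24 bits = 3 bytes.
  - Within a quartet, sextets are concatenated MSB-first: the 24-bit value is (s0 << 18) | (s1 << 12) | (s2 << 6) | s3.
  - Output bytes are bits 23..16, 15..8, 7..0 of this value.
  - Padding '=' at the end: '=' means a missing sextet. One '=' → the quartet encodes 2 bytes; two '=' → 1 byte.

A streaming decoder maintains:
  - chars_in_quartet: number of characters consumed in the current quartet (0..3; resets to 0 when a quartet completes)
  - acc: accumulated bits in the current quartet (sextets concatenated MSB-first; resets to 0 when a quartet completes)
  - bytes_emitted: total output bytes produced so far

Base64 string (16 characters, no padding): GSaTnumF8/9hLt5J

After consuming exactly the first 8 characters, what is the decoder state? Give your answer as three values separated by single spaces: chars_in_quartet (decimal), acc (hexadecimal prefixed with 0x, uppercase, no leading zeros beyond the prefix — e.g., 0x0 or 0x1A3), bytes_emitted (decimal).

After char 0 ('G'=6): chars_in_quartet=1 acc=0x6 bytes_emitted=0
After char 1 ('S'=18): chars_in_quartet=2 acc=0x192 bytes_emitted=0
After char 2 ('a'=26): chars_in_quartet=3 acc=0x649A bytes_emitted=0
After char 3 ('T'=19): chars_in_quartet=4 acc=0x192693 -> emit 19 26 93, reset; bytes_emitted=3
After char 4 ('n'=39): chars_in_quartet=1 acc=0x27 bytes_emitted=3
After char 5 ('u'=46): chars_in_quartet=2 acc=0x9EE bytes_emitted=3
After char 6 ('m'=38): chars_in_quartet=3 acc=0x27BA6 bytes_emitted=3
After char 7 ('F'=5): chars_in_quartet=4 acc=0x9EE985 -> emit 9E E9 85, reset; bytes_emitted=6

Answer: 0 0x0 6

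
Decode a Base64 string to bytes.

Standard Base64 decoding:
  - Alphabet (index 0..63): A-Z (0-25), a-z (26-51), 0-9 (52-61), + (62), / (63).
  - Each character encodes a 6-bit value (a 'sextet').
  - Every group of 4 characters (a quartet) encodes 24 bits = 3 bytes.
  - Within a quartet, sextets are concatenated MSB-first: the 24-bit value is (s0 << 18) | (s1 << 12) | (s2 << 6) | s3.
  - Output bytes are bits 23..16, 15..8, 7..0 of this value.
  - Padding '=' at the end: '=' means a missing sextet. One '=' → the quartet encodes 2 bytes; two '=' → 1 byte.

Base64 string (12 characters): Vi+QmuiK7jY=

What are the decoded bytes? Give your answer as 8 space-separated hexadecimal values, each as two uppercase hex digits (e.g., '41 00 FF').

After char 0 ('V'=21): chars_in_quartet=1 acc=0x15 bytes_emitted=0
After char 1 ('i'=34): chars_in_quartet=2 acc=0x562 bytes_emitted=0
After char 2 ('+'=62): chars_in_quartet=3 acc=0x158BE bytes_emitted=0
After char 3 ('Q'=16): chars_in_quartet=4 acc=0x562F90 -> emit 56 2F 90, reset; bytes_emitted=3
After char 4 ('m'=38): chars_in_quartet=1 acc=0x26 bytes_emitted=3
After char 5 ('u'=46): chars_in_quartet=2 acc=0x9AE bytes_emitted=3
After char 6 ('i'=34): chars_in_quartet=3 acc=0x26BA2 bytes_emitted=3
After char 7 ('K'=10): chars_in_quartet=4 acc=0x9AE88A -> emit 9A E8 8A, reset; bytes_emitted=6
After char 8 ('7'=59): chars_in_quartet=1 acc=0x3B bytes_emitted=6
After char 9 ('j'=35): chars_in_quartet=2 acc=0xEE3 bytes_emitted=6
After char 10 ('Y'=24): chars_in_quartet=3 acc=0x3B8D8 bytes_emitted=6
Padding '=': partial quartet acc=0x3B8D8 -> emit EE 36; bytes_emitted=8

Answer: 56 2F 90 9A E8 8A EE 36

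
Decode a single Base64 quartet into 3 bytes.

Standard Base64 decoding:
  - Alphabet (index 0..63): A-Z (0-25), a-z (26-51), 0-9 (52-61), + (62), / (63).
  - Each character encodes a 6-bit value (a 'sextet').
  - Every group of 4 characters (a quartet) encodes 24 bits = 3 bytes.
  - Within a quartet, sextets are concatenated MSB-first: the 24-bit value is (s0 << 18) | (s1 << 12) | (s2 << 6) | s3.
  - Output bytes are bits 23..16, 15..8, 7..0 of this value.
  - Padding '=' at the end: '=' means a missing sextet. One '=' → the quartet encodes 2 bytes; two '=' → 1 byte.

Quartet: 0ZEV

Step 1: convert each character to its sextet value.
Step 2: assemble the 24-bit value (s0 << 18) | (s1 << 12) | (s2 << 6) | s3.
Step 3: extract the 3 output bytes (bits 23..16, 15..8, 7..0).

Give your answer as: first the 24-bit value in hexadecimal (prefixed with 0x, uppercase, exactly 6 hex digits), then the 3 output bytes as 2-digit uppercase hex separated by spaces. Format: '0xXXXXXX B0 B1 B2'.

Answer: 0xD19115 D1 91 15

Derivation:
Sextets: 0=52, Z=25, E=4, V=21
24-bit: (52<<18) | (25<<12) | (4<<6) | 21
      = 0xD00000 | 0x019000 | 0x000100 | 0x000015
      = 0xD19115
Bytes: (v>>16)&0xFF=D1, (v>>8)&0xFF=91, v&0xFF=15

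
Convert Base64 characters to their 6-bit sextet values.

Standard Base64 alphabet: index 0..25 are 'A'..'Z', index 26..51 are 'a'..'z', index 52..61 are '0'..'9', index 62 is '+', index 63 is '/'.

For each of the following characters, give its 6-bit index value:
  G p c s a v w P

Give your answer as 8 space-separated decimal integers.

Answer: 6 41 28 44 26 47 48 15

Derivation:
'G': A..Z range, ord('G') − ord('A') = 6
'p': a..z range, 26 + ord('p') − ord('a') = 41
'c': a..z range, 26 + ord('c') − ord('a') = 28
's': a..z range, 26 + ord('s') − ord('a') = 44
'a': a..z range, 26 + ord('a') − ord('a') = 26
'v': a..z range, 26 + ord('v') − ord('a') = 47
'w': a..z range, 26 + ord('w') − ord('a') = 48
'P': A..Z range, ord('P') − ord('A') = 15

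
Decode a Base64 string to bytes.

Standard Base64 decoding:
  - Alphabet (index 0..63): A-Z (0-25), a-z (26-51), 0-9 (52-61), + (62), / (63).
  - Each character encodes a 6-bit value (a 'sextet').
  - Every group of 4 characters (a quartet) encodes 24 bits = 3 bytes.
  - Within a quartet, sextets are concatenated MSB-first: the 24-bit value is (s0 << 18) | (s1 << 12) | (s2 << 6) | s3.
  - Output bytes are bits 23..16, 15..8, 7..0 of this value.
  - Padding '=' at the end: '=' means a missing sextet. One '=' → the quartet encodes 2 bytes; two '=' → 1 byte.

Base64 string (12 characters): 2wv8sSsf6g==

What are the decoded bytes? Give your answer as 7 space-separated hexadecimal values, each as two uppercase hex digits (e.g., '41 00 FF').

After char 0 ('2'=54): chars_in_quartet=1 acc=0x36 bytes_emitted=0
After char 1 ('w'=48): chars_in_quartet=2 acc=0xDB0 bytes_emitted=0
After char 2 ('v'=47): chars_in_quartet=3 acc=0x36C2F bytes_emitted=0
After char 3 ('8'=60): chars_in_quartet=4 acc=0xDB0BFC -> emit DB 0B FC, reset; bytes_emitted=3
After char 4 ('s'=44): chars_in_quartet=1 acc=0x2C bytes_emitted=3
After char 5 ('S'=18): chars_in_quartet=2 acc=0xB12 bytes_emitted=3
After char 6 ('s'=44): chars_in_quartet=3 acc=0x2C4AC bytes_emitted=3
After char 7 ('f'=31): chars_in_quartet=4 acc=0xB12B1F -> emit B1 2B 1F, reset; bytes_emitted=6
After char 8 ('6'=58): chars_in_quartet=1 acc=0x3A bytes_emitted=6
After char 9 ('g'=32): chars_in_quartet=2 acc=0xEA0 bytes_emitted=6
Padding '==': partial quartet acc=0xEA0 -> emit EA; bytes_emitted=7

Answer: DB 0B FC B1 2B 1F EA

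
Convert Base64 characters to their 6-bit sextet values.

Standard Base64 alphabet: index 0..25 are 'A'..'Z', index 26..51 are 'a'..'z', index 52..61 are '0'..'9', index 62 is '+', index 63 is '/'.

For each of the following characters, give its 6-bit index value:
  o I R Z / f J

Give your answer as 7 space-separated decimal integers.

'o': a..z range, 26 + ord('o') − ord('a') = 40
'I': A..Z range, ord('I') − ord('A') = 8
'R': A..Z range, ord('R') − ord('A') = 17
'Z': A..Z range, ord('Z') − ord('A') = 25
'/': index 63
'f': a..z range, 26 + ord('f') − ord('a') = 31
'J': A..Z range, ord('J') − ord('A') = 9

Answer: 40 8 17 25 63 31 9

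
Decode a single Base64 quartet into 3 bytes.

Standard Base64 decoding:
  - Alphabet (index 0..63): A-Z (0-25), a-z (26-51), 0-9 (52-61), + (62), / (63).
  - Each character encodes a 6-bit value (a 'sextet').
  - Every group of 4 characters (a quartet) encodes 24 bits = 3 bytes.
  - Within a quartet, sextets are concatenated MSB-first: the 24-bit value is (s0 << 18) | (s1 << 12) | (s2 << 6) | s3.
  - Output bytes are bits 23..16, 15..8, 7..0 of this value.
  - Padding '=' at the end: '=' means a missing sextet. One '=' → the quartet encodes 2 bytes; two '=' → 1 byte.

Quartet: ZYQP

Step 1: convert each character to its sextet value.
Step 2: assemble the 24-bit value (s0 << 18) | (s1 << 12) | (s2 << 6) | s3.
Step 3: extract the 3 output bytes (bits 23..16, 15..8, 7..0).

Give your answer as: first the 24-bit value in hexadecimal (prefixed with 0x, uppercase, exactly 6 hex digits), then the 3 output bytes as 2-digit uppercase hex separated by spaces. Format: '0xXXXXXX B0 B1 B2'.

Sextets: Z=25, Y=24, Q=16, P=15
24-bit: (25<<18) | (24<<12) | (16<<6) | 15
      = 0x640000 | 0x018000 | 0x000400 | 0x00000F
      = 0x65840F
Bytes: (v>>16)&0xFF=65, (v>>8)&0xFF=84, v&0xFF=0F

Answer: 0x65840F 65 84 0F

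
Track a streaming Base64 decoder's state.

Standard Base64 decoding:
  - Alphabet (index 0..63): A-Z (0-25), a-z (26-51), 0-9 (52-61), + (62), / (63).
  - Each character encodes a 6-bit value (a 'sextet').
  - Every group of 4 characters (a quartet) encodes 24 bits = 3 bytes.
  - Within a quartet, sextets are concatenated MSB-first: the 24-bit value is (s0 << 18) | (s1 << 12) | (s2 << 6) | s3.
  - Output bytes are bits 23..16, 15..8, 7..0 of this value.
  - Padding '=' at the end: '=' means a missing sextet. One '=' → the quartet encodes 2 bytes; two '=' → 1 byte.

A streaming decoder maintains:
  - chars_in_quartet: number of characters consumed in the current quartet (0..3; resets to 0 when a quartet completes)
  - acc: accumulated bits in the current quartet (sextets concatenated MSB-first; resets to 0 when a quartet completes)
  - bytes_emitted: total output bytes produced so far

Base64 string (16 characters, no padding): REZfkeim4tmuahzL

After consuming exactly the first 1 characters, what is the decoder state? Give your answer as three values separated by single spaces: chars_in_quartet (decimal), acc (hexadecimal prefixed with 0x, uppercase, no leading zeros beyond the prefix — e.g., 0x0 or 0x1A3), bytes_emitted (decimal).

After char 0 ('R'=17): chars_in_quartet=1 acc=0x11 bytes_emitted=0

Answer: 1 0x11 0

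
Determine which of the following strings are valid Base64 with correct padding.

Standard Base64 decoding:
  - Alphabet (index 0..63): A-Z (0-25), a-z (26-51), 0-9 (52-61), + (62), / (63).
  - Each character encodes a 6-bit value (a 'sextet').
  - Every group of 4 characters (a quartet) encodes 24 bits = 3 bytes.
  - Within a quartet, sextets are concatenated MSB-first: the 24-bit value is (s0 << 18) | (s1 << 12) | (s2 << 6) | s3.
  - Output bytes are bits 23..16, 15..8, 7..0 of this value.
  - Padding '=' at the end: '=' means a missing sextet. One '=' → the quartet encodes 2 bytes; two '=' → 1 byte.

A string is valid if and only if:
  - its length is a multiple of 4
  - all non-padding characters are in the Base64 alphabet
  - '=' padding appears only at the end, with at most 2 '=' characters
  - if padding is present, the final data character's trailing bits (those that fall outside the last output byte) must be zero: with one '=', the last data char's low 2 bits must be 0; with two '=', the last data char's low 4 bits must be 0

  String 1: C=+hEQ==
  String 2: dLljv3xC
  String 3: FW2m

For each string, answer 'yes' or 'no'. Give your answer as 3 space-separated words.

String 1: 'C=+hEQ==' → invalid (bad char(s): ['=']; '=' in middle)
String 2: 'dLljv3xC' → valid
String 3: 'FW2m' → valid

Answer: no yes yes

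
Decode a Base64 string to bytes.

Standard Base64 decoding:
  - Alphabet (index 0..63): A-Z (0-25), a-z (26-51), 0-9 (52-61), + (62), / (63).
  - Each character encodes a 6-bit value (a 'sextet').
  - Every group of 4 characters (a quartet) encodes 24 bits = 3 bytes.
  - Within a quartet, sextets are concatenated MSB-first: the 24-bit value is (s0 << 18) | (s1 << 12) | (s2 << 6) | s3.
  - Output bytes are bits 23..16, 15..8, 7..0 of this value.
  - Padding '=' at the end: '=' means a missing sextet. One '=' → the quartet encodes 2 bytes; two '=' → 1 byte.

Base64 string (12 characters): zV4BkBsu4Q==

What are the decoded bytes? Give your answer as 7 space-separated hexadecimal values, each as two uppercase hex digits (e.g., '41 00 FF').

After char 0 ('z'=51): chars_in_quartet=1 acc=0x33 bytes_emitted=0
After char 1 ('V'=21): chars_in_quartet=2 acc=0xCD5 bytes_emitted=0
After char 2 ('4'=56): chars_in_quartet=3 acc=0x33578 bytes_emitted=0
After char 3 ('B'=1): chars_in_quartet=4 acc=0xCD5E01 -> emit CD 5E 01, reset; bytes_emitted=3
After char 4 ('k'=36): chars_in_quartet=1 acc=0x24 bytes_emitted=3
After char 5 ('B'=1): chars_in_quartet=2 acc=0x901 bytes_emitted=3
After char 6 ('s'=44): chars_in_quartet=3 acc=0x2406C bytes_emitted=3
After char 7 ('u'=46): chars_in_quartet=4 acc=0x901B2E -> emit 90 1B 2E, reset; bytes_emitted=6
After char 8 ('4'=56): chars_in_quartet=1 acc=0x38 bytes_emitted=6
After char 9 ('Q'=16): chars_in_quartet=2 acc=0xE10 bytes_emitted=6
Padding '==': partial quartet acc=0xE10 -> emit E1; bytes_emitted=7

Answer: CD 5E 01 90 1B 2E E1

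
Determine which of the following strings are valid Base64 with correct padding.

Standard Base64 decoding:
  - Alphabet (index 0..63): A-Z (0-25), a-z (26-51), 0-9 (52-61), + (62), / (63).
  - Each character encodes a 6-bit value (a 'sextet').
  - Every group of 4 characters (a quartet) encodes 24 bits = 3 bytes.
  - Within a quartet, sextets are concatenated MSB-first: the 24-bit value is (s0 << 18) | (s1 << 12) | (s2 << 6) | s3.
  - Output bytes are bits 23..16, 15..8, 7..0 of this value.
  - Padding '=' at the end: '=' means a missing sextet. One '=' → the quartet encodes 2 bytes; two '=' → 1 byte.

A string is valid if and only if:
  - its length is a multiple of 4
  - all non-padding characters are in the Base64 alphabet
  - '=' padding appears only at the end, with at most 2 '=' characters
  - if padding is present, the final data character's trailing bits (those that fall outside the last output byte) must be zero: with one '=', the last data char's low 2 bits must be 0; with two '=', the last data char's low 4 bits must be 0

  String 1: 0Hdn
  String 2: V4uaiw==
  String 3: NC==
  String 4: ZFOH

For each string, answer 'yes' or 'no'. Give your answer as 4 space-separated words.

String 1: '0Hdn' → valid
String 2: 'V4uaiw==' → valid
String 3: 'NC==' → invalid (bad trailing bits)
String 4: 'ZFOH' → valid

Answer: yes yes no yes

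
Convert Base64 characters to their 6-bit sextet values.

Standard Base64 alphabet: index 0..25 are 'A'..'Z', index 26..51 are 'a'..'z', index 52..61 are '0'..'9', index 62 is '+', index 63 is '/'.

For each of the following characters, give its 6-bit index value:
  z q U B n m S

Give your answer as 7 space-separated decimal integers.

Answer: 51 42 20 1 39 38 18

Derivation:
'z': a..z range, 26 + ord('z') − ord('a') = 51
'q': a..z range, 26 + ord('q') − ord('a') = 42
'U': A..Z range, ord('U') − ord('A') = 20
'B': A..Z range, ord('B') − ord('A') = 1
'n': a..z range, 26 + ord('n') − ord('a') = 39
'm': a..z range, 26 + ord('m') − ord('a') = 38
'S': A..Z range, ord('S') − ord('A') = 18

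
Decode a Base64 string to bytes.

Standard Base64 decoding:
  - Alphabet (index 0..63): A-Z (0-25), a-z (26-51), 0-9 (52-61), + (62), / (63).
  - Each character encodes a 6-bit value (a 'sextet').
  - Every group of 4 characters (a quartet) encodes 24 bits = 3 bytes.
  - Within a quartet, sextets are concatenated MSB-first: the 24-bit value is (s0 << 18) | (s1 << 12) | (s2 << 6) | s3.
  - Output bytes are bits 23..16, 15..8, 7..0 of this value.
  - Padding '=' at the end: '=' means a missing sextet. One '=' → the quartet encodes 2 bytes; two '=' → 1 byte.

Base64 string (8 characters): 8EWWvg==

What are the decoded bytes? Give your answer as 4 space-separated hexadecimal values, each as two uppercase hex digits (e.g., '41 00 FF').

After char 0 ('8'=60): chars_in_quartet=1 acc=0x3C bytes_emitted=0
After char 1 ('E'=4): chars_in_quartet=2 acc=0xF04 bytes_emitted=0
After char 2 ('W'=22): chars_in_quartet=3 acc=0x3C116 bytes_emitted=0
After char 3 ('W'=22): chars_in_quartet=4 acc=0xF04596 -> emit F0 45 96, reset; bytes_emitted=3
After char 4 ('v'=47): chars_in_quartet=1 acc=0x2F bytes_emitted=3
After char 5 ('g'=32): chars_in_quartet=2 acc=0xBE0 bytes_emitted=3
Padding '==': partial quartet acc=0xBE0 -> emit BE; bytes_emitted=4

Answer: F0 45 96 BE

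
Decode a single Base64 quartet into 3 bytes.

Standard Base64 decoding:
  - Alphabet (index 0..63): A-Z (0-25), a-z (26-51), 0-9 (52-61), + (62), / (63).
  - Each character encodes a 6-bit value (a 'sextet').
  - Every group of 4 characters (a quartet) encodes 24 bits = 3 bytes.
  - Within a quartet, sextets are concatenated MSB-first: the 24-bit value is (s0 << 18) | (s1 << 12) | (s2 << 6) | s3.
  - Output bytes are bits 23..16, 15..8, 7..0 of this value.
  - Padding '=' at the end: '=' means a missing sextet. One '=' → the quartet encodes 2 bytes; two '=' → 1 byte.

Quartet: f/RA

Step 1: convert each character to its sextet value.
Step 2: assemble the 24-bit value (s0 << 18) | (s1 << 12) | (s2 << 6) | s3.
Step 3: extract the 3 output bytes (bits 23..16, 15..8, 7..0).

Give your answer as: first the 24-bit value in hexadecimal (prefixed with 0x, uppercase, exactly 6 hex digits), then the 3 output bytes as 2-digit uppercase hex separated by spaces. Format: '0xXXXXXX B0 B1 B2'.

Answer: 0x7FF440 7F F4 40

Derivation:
Sextets: f=31, /=63, R=17, A=0
24-bit: (31<<18) | (63<<12) | (17<<6) | 0
      = 0x7C0000 | 0x03F000 | 0x000440 | 0x000000
      = 0x7FF440
Bytes: (v>>16)&0xFF=7F, (v>>8)&0xFF=F4, v&0xFF=40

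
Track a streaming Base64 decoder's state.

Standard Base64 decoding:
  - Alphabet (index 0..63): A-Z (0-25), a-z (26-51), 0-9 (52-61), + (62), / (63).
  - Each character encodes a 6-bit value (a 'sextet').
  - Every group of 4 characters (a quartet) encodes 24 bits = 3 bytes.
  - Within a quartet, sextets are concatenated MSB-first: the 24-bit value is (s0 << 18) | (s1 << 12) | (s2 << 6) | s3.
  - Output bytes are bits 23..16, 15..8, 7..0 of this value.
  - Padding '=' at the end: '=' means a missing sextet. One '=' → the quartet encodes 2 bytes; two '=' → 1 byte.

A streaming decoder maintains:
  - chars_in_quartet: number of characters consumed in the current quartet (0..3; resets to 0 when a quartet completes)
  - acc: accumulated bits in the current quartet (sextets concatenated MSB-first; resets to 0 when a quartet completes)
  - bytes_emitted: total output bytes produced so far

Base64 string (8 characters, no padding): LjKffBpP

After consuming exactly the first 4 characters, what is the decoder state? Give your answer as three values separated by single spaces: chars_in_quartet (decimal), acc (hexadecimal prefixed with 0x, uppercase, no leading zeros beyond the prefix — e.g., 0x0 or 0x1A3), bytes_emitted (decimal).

After char 0 ('L'=11): chars_in_quartet=1 acc=0xB bytes_emitted=0
After char 1 ('j'=35): chars_in_quartet=2 acc=0x2E3 bytes_emitted=0
After char 2 ('K'=10): chars_in_quartet=3 acc=0xB8CA bytes_emitted=0
After char 3 ('f'=31): chars_in_quartet=4 acc=0x2E329F -> emit 2E 32 9F, reset; bytes_emitted=3

Answer: 0 0x0 3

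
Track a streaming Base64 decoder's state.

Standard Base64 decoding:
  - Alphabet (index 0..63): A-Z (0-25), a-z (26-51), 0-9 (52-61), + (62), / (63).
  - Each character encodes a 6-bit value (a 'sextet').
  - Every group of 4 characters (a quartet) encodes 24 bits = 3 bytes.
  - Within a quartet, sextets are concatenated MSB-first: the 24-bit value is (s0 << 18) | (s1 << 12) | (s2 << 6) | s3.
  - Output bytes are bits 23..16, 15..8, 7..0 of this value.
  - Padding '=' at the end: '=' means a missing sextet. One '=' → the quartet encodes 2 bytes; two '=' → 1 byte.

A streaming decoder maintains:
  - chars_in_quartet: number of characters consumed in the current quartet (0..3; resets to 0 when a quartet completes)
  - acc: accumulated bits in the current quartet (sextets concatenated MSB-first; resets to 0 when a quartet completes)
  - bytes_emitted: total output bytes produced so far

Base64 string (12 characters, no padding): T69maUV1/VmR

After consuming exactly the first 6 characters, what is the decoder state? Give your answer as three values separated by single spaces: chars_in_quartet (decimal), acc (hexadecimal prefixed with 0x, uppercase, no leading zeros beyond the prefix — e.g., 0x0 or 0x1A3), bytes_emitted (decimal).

Answer: 2 0x694 3

Derivation:
After char 0 ('T'=19): chars_in_quartet=1 acc=0x13 bytes_emitted=0
After char 1 ('6'=58): chars_in_quartet=2 acc=0x4FA bytes_emitted=0
After char 2 ('9'=61): chars_in_quartet=3 acc=0x13EBD bytes_emitted=0
After char 3 ('m'=38): chars_in_quartet=4 acc=0x4FAF66 -> emit 4F AF 66, reset; bytes_emitted=3
After char 4 ('a'=26): chars_in_quartet=1 acc=0x1A bytes_emitted=3
After char 5 ('U'=20): chars_in_quartet=2 acc=0x694 bytes_emitted=3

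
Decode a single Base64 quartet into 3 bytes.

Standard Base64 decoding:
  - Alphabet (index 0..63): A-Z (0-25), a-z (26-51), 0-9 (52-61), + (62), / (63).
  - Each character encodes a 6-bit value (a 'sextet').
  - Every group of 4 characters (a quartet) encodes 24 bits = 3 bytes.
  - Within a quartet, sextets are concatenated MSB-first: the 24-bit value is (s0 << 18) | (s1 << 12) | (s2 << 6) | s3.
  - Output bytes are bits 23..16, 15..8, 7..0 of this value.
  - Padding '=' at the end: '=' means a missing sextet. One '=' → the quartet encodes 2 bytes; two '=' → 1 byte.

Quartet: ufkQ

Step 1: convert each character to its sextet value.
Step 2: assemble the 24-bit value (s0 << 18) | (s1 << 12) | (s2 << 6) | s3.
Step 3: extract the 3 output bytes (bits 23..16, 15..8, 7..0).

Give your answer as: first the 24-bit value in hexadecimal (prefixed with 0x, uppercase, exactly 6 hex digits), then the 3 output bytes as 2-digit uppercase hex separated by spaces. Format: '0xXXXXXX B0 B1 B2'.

Sextets: u=46, f=31, k=36, Q=16
24-bit: (46<<18) | (31<<12) | (36<<6) | 16
      = 0xB80000 | 0x01F000 | 0x000900 | 0x000010
      = 0xB9F910
Bytes: (v>>16)&0xFF=B9, (v>>8)&0xFF=F9, v&0xFF=10

Answer: 0xB9F910 B9 F9 10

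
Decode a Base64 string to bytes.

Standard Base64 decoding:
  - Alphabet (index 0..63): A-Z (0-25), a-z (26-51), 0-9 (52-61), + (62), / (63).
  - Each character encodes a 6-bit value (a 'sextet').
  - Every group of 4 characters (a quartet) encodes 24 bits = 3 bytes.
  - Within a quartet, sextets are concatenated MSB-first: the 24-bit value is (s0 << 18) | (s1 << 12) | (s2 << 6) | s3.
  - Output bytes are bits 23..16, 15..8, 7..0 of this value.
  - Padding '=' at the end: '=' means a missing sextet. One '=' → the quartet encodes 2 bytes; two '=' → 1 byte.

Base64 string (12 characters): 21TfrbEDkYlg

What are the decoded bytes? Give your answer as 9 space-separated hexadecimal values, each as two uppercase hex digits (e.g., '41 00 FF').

After char 0 ('2'=54): chars_in_quartet=1 acc=0x36 bytes_emitted=0
After char 1 ('1'=53): chars_in_quartet=2 acc=0xDB5 bytes_emitted=0
After char 2 ('T'=19): chars_in_quartet=3 acc=0x36D53 bytes_emitted=0
After char 3 ('f'=31): chars_in_quartet=4 acc=0xDB54DF -> emit DB 54 DF, reset; bytes_emitted=3
After char 4 ('r'=43): chars_in_quartet=1 acc=0x2B bytes_emitted=3
After char 5 ('b'=27): chars_in_quartet=2 acc=0xADB bytes_emitted=3
After char 6 ('E'=4): chars_in_quartet=3 acc=0x2B6C4 bytes_emitted=3
After char 7 ('D'=3): chars_in_quartet=4 acc=0xADB103 -> emit AD B1 03, reset; bytes_emitted=6
After char 8 ('k'=36): chars_in_quartet=1 acc=0x24 bytes_emitted=6
After char 9 ('Y'=24): chars_in_quartet=2 acc=0x918 bytes_emitted=6
After char 10 ('l'=37): chars_in_quartet=3 acc=0x24625 bytes_emitted=6
After char 11 ('g'=32): chars_in_quartet=4 acc=0x918960 -> emit 91 89 60, reset; bytes_emitted=9

Answer: DB 54 DF AD B1 03 91 89 60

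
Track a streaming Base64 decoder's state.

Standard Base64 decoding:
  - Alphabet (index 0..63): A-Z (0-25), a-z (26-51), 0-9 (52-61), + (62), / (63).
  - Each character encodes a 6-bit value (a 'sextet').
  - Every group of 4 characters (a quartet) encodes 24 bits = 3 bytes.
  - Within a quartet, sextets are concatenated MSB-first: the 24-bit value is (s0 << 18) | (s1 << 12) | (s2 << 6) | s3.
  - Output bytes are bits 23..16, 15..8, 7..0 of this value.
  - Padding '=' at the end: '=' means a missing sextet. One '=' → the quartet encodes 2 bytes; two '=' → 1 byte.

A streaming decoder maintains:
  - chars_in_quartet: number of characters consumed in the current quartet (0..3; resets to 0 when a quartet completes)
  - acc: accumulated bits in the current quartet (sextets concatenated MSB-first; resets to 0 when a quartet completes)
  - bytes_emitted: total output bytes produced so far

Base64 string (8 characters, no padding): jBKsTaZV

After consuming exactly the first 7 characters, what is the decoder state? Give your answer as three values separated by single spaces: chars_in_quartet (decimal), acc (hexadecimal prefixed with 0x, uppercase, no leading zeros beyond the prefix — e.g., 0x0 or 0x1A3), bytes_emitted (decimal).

After char 0 ('j'=35): chars_in_quartet=1 acc=0x23 bytes_emitted=0
After char 1 ('B'=1): chars_in_quartet=2 acc=0x8C1 bytes_emitted=0
After char 2 ('K'=10): chars_in_quartet=3 acc=0x2304A bytes_emitted=0
After char 3 ('s'=44): chars_in_quartet=4 acc=0x8C12AC -> emit 8C 12 AC, reset; bytes_emitted=3
After char 4 ('T'=19): chars_in_quartet=1 acc=0x13 bytes_emitted=3
After char 5 ('a'=26): chars_in_quartet=2 acc=0x4DA bytes_emitted=3
After char 6 ('Z'=25): chars_in_quartet=3 acc=0x13699 bytes_emitted=3

Answer: 3 0x13699 3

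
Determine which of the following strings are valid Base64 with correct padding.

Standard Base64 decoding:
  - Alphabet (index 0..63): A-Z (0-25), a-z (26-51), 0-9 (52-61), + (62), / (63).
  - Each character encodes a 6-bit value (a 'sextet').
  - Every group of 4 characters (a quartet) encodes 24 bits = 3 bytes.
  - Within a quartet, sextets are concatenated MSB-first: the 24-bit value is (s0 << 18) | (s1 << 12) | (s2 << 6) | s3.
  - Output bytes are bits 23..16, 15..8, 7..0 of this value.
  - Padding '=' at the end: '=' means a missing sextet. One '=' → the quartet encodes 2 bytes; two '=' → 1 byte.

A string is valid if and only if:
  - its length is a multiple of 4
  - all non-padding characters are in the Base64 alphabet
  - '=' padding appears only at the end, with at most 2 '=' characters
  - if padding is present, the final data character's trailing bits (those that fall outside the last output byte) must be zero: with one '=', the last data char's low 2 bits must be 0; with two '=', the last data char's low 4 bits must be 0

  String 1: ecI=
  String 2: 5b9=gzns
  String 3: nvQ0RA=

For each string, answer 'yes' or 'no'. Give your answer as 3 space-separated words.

Answer: yes no no

Derivation:
String 1: 'ecI=' → valid
String 2: '5b9=gzns' → invalid (bad char(s): ['=']; '=' in middle)
String 3: 'nvQ0RA=' → invalid (len=7 not mult of 4)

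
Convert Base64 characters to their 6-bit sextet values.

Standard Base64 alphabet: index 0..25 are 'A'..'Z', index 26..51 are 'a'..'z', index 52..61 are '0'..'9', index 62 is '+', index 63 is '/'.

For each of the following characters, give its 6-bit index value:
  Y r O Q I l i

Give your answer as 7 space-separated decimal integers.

Answer: 24 43 14 16 8 37 34

Derivation:
'Y': A..Z range, ord('Y') − ord('A') = 24
'r': a..z range, 26 + ord('r') − ord('a') = 43
'O': A..Z range, ord('O') − ord('A') = 14
'Q': A..Z range, ord('Q') − ord('A') = 16
'I': A..Z range, ord('I') − ord('A') = 8
'l': a..z range, 26 + ord('l') − ord('a') = 37
'i': a..z range, 26 + ord('i') − ord('a') = 34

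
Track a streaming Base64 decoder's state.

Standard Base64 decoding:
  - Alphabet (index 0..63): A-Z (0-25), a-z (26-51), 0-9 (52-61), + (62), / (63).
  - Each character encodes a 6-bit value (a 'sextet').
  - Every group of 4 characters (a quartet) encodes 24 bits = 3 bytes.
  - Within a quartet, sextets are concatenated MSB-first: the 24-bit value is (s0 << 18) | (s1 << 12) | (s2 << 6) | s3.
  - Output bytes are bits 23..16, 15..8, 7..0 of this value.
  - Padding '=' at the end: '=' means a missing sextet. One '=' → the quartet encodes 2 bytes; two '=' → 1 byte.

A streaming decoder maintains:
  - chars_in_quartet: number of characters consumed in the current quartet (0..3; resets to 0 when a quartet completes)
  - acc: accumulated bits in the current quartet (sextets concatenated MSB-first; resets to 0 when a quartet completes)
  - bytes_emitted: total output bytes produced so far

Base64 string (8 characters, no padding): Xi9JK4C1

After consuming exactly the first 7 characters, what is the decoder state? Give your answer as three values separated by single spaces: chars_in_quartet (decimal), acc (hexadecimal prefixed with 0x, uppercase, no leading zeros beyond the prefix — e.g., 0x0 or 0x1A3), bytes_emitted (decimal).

After char 0 ('X'=23): chars_in_quartet=1 acc=0x17 bytes_emitted=0
After char 1 ('i'=34): chars_in_quartet=2 acc=0x5E2 bytes_emitted=0
After char 2 ('9'=61): chars_in_quartet=3 acc=0x178BD bytes_emitted=0
After char 3 ('J'=9): chars_in_quartet=4 acc=0x5E2F49 -> emit 5E 2F 49, reset; bytes_emitted=3
After char 4 ('K'=10): chars_in_quartet=1 acc=0xA bytes_emitted=3
After char 5 ('4'=56): chars_in_quartet=2 acc=0x2B8 bytes_emitted=3
After char 6 ('C'=2): chars_in_quartet=3 acc=0xAE02 bytes_emitted=3

Answer: 3 0xAE02 3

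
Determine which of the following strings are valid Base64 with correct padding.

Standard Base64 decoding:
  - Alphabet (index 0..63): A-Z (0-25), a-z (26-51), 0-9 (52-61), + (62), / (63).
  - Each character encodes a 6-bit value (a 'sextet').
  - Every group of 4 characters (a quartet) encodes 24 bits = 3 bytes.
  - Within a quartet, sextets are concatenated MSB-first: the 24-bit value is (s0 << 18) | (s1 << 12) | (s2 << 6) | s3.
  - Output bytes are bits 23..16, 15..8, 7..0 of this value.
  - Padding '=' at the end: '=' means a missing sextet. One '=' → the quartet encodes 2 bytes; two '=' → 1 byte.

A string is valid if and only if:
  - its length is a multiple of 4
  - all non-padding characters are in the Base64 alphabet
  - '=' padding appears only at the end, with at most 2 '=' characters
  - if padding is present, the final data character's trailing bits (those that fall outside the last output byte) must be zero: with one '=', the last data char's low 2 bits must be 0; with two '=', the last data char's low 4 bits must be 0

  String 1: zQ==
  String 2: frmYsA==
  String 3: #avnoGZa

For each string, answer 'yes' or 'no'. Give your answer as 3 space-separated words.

Answer: yes yes no

Derivation:
String 1: 'zQ==' → valid
String 2: 'frmYsA==' → valid
String 3: '#avnoGZa' → invalid (bad char(s): ['#'])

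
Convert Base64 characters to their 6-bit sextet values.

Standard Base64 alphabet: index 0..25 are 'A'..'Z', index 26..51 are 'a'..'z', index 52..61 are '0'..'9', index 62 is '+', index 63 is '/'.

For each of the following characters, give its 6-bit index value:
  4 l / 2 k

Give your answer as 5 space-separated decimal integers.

Answer: 56 37 63 54 36

Derivation:
'4': 0..9 range, 52 + ord('4') − ord('0') = 56
'l': a..z range, 26 + ord('l') − ord('a') = 37
'/': index 63
'2': 0..9 range, 52 + ord('2') − ord('0') = 54
'k': a..z range, 26 + ord('k') − ord('a') = 36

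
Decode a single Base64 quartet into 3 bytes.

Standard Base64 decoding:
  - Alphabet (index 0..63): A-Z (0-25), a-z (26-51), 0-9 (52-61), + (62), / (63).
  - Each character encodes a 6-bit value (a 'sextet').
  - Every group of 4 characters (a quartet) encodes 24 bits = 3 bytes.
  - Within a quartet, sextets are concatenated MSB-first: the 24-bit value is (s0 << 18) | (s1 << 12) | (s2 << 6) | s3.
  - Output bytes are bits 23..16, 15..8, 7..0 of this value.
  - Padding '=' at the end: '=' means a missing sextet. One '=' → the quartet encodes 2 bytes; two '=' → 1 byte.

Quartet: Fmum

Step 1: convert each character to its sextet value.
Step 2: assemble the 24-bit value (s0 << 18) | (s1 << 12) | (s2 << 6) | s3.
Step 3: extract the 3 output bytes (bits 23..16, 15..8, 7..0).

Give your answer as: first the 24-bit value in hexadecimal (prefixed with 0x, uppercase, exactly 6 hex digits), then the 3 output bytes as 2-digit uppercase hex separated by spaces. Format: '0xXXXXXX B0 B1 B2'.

Sextets: F=5, m=38, u=46, m=38
24-bit: (5<<18) | (38<<12) | (46<<6) | 38
      = 0x140000 | 0x026000 | 0x000B80 | 0x000026
      = 0x166BA6
Bytes: (v>>16)&0xFF=16, (v>>8)&0xFF=6B, v&0xFF=A6

Answer: 0x166BA6 16 6B A6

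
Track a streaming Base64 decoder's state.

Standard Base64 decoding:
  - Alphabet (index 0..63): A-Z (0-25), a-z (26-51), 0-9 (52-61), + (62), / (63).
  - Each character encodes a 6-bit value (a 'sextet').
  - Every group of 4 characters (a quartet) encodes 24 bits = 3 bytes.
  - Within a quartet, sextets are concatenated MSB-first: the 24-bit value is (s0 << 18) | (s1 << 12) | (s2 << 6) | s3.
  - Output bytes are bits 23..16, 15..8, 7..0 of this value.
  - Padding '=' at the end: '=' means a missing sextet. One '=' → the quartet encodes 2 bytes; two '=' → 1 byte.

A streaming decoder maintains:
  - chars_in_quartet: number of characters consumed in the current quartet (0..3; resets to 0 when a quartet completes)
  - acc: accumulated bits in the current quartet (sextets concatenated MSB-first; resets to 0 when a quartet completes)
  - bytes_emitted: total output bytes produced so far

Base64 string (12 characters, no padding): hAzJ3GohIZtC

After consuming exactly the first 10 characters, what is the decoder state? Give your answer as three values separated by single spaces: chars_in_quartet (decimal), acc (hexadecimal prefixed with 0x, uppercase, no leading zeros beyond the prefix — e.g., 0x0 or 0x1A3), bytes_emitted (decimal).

After char 0 ('h'=33): chars_in_quartet=1 acc=0x21 bytes_emitted=0
After char 1 ('A'=0): chars_in_quartet=2 acc=0x840 bytes_emitted=0
After char 2 ('z'=51): chars_in_quartet=3 acc=0x21033 bytes_emitted=0
After char 3 ('J'=9): chars_in_quartet=4 acc=0x840CC9 -> emit 84 0C C9, reset; bytes_emitted=3
After char 4 ('3'=55): chars_in_quartet=1 acc=0x37 bytes_emitted=3
After char 5 ('G'=6): chars_in_quartet=2 acc=0xDC6 bytes_emitted=3
After char 6 ('o'=40): chars_in_quartet=3 acc=0x371A8 bytes_emitted=3
After char 7 ('h'=33): chars_in_quartet=4 acc=0xDC6A21 -> emit DC 6A 21, reset; bytes_emitted=6
After char 8 ('I'=8): chars_in_quartet=1 acc=0x8 bytes_emitted=6
After char 9 ('Z'=25): chars_in_quartet=2 acc=0x219 bytes_emitted=6

Answer: 2 0x219 6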